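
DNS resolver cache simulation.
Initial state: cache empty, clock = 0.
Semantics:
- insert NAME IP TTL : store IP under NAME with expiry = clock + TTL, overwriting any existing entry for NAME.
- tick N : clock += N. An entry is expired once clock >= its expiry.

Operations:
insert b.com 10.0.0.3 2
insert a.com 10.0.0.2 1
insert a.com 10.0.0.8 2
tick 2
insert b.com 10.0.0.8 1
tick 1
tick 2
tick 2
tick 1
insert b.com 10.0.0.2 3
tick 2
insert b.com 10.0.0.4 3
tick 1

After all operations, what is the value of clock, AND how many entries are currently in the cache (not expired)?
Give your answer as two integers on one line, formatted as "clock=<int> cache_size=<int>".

Op 1: insert b.com -> 10.0.0.3 (expiry=0+2=2). clock=0
Op 2: insert a.com -> 10.0.0.2 (expiry=0+1=1). clock=0
Op 3: insert a.com -> 10.0.0.8 (expiry=0+2=2). clock=0
Op 4: tick 2 -> clock=2. purged={a.com,b.com}
Op 5: insert b.com -> 10.0.0.8 (expiry=2+1=3). clock=2
Op 6: tick 1 -> clock=3. purged={b.com}
Op 7: tick 2 -> clock=5.
Op 8: tick 2 -> clock=7.
Op 9: tick 1 -> clock=8.
Op 10: insert b.com -> 10.0.0.2 (expiry=8+3=11). clock=8
Op 11: tick 2 -> clock=10.
Op 12: insert b.com -> 10.0.0.4 (expiry=10+3=13). clock=10
Op 13: tick 1 -> clock=11.
Final clock = 11
Final cache (unexpired): {b.com} -> size=1

Answer: clock=11 cache_size=1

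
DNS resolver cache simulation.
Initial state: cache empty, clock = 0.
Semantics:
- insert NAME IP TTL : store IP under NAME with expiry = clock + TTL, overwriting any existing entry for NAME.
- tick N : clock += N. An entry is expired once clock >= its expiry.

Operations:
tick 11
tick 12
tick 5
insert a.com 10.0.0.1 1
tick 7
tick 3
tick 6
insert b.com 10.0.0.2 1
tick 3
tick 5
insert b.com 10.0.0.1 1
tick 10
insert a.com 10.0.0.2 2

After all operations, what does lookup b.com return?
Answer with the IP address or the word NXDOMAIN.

Op 1: tick 11 -> clock=11.
Op 2: tick 12 -> clock=23.
Op 3: tick 5 -> clock=28.
Op 4: insert a.com -> 10.0.0.1 (expiry=28+1=29). clock=28
Op 5: tick 7 -> clock=35. purged={a.com}
Op 6: tick 3 -> clock=38.
Op 7: tick 6 -> clock=44.
Op 8: insert b.com -> 10.0.0.2 (expiry=44+1=45). clock=44
Op 9: tick 3 -> clock=47. purged={b.com}
Op 10: tick 5 -> clock=52.
Op 11: insert b.com -> 10.0.0.1 (expiry=52+1=53). clock=52
Op 12: tick 10 -> clock=62. purged={b.com}
Op 13: insert a.com -> 10.0.0.2 (expiry=62+2=64). clock=62
lookup b.com: not in cache (expired or never inserted)

Answer: NXDOMAIN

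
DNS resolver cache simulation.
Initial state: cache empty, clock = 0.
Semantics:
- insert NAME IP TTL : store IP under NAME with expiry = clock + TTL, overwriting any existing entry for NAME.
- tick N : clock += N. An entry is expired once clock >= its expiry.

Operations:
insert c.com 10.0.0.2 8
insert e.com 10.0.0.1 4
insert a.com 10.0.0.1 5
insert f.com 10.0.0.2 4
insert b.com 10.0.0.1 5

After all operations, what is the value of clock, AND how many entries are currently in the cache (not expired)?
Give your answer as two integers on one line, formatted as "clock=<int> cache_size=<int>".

Op 1: insert c.com -> 10.0.0.2 (expiry=0+8=8). clock=0
Op 2: insert e.com -> 10.0.0.1 (expiry=0+4=4). clock=0
Op 3: insert a.com -> 10.0.0.1 (expiry=0+5=5). clock=0
Op 4: insert f.com -> 10.0.0.2 (expiry=0+4=4). clock=0
Op 5: insert b.com -> 10.0.0.1 (expiry=0+5=5). clock=0
Final clock = 0
Final cache (unexpired): {a.com,b.com,c.com,e.com,f.com} -> size=5

Answer: clock=0 cache_size=5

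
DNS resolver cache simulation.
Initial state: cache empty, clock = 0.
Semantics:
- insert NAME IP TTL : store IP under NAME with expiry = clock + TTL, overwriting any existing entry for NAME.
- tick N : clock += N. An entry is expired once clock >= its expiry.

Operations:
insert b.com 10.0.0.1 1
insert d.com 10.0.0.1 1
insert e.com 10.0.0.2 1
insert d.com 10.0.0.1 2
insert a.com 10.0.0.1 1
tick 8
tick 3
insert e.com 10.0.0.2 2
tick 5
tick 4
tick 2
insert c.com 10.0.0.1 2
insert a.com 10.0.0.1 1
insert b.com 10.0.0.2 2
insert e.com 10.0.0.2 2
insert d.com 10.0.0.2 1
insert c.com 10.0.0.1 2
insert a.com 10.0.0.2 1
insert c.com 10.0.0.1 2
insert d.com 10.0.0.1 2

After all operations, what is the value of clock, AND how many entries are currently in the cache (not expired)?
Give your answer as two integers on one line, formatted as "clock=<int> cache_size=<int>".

Op 1: insert b.com -> 10.0.0.1 (expiry=0+1=1). clock=0
Op 2: insert d.com -> 10.0.0.1 (expiry=0+1=1). clock=0
Op 3: insert e.com -> 10.0.0.2 (expiry=0+1=1). clock=0
Op 4: insert d.com -> 10.0.0.1 (expiry=0+2=2). clock=0
Op 5: insert a.com -> 10.0.0.1 (expiry=0+1=1). clock=0
Op 6: tick 8 -> clock=8. purged={a.com,b.com,d.com,e.com}
Op 7: tick 3 -> clock=11.
Op 8: insert e.com -> 10.0.0.2 (expiry=11+2=13). clock=11
Op 9: tick 5 -> clock=16. purged={e.com}
Op 10: tick 4 -> clock=20.
Op 11: tick 2 -> clock=22.
Op 12: insert c.com -> 10.0.0.1 (expiry=22+2=24). clock=22
Op 13: insert a.com -> 10.0.0.1 (expiry=22+1=23). clock=22
Op 14: insert b.com -> 10.0.0.2 (expiry=22+2=24). clock=22
Op 15: insert e.com -> 10.0.0.2 (expiry=22+2=24). clock=22
Op 16: insert d.com -> 10.0.0.2 (expiry=22+1=23). clock=22
Op 17: insert c.com -> 10.0.0.1 (expiry=22+2=24). clock=22
Op 18: insert a.com -> 10.0.0.2 (expiry=22+1=23). clock=22
Op 19: insert c.com -> 10.0.0.1 (expiry=22+2=24). clock=22
Op 20: insert d.com -> 10.0.0.1 (expiry=22+2=24). clock=22
Final clock = 22
Final cache (unexpired): {a.com,b.com,c.com,d.com,e.com} -> size=5

Answer: clock=22 cache_size=5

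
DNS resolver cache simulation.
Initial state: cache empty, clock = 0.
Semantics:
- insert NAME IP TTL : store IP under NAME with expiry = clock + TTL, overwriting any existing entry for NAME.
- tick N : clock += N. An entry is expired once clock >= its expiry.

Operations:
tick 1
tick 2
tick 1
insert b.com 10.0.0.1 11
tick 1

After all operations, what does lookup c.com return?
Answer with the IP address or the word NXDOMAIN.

Op 1: tick 1 -> clock=1.
Op 2: tick 2 -> clock=3.
Op 3: tick 1 -> clock=4.
Op 4: insert b.com -> 10.0.0.1 (expiry=4+11=15). clock=4
Op 5: tick 1 -> clock=5.
lookup c.com: not in cache (expired or never inserted)

Answer: NXDOMAIN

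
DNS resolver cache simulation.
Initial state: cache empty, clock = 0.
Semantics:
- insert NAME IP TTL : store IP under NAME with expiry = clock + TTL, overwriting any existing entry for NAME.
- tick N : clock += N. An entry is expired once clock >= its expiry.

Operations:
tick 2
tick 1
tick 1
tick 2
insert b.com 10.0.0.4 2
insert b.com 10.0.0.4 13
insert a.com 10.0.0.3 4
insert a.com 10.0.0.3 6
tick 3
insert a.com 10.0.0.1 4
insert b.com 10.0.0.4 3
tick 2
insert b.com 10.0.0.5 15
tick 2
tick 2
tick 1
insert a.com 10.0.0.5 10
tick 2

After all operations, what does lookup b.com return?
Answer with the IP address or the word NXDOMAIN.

Answer: 10.0.0.5

Derivation:
Op 1: tick 2 -> clock=2.
Op 2: tick 1 -> clock=3.
Op 3: tick 1 -> clock=4.
Op 4: tick 2 -> clock=6.
Op 5: insert b.com -> 10.0.0.4 (expiry=6+2=8). clock=6
Op 6: insert b.com -> 10.0.0.4 (expiry=6+13=19). clock=6
Op 7: insert a.com -> 10.0.0.3 (expiry=6+4=10). clock=6
Op 8: insert a.com -> 10.0.0.3 (expiry=6+6=12). clock=6
Op 9: tick 3 -> clock=9.
Op 10: insert a.com -> 10.0.0.1 (expiry=9+4=13). clock=9
Op 11: insert b.com -> 10.0.0.4 (expiry=9+3=12). clock=9
Op 12: tick 2 -> clock=11.
Op 13: insert b.com -> 10.0.0.5 (expiry=11+15=26). clock=11
Op 14: tick 2 -> clock=13. purged={a.com}
Op 15: tick 2 -> clock=15.
Op 16: tick 1 -> clock=16.
Op 17: insert a.com -> 10.0.0.5 (expiry=16+10=26). clock=16
Op 18: tick 2 -> clock=18.
lookup b.com: present, ip=10.0.0.5 expiry=26 > clock=18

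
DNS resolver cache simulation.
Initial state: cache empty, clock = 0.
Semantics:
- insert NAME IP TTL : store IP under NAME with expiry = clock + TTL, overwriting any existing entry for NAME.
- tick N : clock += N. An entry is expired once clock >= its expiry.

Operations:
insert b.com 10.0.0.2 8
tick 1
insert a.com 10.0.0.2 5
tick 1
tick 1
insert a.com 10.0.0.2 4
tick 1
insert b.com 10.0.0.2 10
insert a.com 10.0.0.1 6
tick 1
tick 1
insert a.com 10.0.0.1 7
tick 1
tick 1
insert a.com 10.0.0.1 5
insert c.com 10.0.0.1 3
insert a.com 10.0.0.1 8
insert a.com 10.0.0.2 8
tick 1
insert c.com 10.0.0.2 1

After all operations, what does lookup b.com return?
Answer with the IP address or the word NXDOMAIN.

Op 1: insert b.com -> 10.0.0.2 (expiry=0+8=8). clock=0
Op 2: tick 1 -> clock=1.
Op 3: insert a.com -> 10.0.0.2 (expiry=1+5=6). clock=1
Op 4: tick 1 -> clock=2.
Op 5: tick 1 -> clock=3.
Op 6: insert a.com -> 10.0.0.2 (expiry=3+4=7). clock=3
Op 7: tick 1 -> clock=4.
Op 8: insert b.com -> 10.0.0.2 (expiry=4+10=14). clock=4
Op 9: insert a.com -> 10.0.0.1 (expiry=4+6=10). clock=4
Op 10: tick 1 -> clock=5.
Op 11: tick 1 -> clock=6.
Op 12: insert a.com -> 10.0.0.1 (expiry=6+7=13). clock=6
Op 13: tick 1 -> clock=7.
Op 14: tick 1 -> clock=8.
Op 15: insert a.com -> 10.0.0.1 (expiry=8+5=13). clock=8
Op 16: insert c.com -> 10.0.0.1 (expiry=8+3=11). clock=8
Op 17: insert a.com -> 10.0.0.1 (expiry=8+8=16). clock=8
Op 18: insert a.com -> 10.0.0.2 (expiry=8+8=16). clock=8
Op 19: tick 1 -> clock=9.
Op 20: insert c.com -> 10.0.0.2 (expiry=9+1=10). clock=9
lookup b.com: present, ip=10.0.0.2 expiry=14 > clock=9

Answer: 10.0.0.2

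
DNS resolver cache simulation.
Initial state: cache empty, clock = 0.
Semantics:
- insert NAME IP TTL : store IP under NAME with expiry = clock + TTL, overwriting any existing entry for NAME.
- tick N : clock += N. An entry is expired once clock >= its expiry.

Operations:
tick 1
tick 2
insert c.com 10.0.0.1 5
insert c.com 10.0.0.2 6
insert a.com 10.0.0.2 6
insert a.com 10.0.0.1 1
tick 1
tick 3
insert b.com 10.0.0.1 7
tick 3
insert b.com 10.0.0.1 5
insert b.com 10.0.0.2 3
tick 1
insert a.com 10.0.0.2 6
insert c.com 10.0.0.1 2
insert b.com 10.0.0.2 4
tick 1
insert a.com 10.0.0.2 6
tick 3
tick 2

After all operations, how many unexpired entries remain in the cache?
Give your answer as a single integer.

Answer: 1

Derivation:
Op 1: tick 1 -> clock=1.
Op 2: tick 2 -> clock=3.
Op 3: insert c.com -> 10.0.0.1 (expiry=3+5=8). clock=3
Op 4: insert c.com -> 10.0.0.2 (expiry=3+6=9). clock=3
Op 5: insert a.com -> 10.0.0.2 (expiry=3+6=9). clock=3
Op 6: insert a.com -> 10.0.0.1 (expiry=3+1=4). clock=3
Op 7: tick 1 -> clock=4. purged={a.com}
Op 8: tick 3 -> clock=7.
Op 9: insert b.com -> 10.0.0.1 (expiry=7+7=14). clock=7
Op 10: tick 3 -> clock=10. purged={c.com}
Op 11: insert b.com -> 10.0.0.1 (expiry=10+5=15). clock=10
Op 12: insert b.com -> 10.0.0.2 (expiry=10+3=13). clock=10
Op 13: tick 1 -> clock=11.
Op 14: insert a.com -> 10.0.0.2 (expiry=11+6=17). clock=11
Op 15: insert c.com -> 10.0.0.1 (expiry=11+2=13). clock=11
Op 16: insert b.com -> 10.0.0.2 (expiry=11+4=15). clock=11
Op 17: tick 1 -> clock=12.
Op 18: insert a.com -> 10.0.0.2 (expiry=12+6=18). clock=12
Op 19: tick 3 -> clock=15. purged={b.com,c.com}
Op 20: tick 2 -> clock=17.
Final cache (unexpired): {a.com} -> size=1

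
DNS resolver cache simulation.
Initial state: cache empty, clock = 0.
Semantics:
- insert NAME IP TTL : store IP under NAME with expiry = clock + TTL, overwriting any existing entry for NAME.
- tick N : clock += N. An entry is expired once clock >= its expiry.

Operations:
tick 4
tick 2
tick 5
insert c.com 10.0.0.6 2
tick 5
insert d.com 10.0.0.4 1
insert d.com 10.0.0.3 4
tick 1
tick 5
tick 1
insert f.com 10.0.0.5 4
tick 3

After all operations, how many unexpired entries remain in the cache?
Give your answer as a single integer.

Answer: 1

Derivation:
Op 1: tick 4 -> clock=4.
Op 2: tick 2 -> clock=6.
Op 3: tick 5 -> clock=11.
Op 4: insert c.com -> 10.0.0.6 (expiry=11+2=13). clock=11
Op 5: tick 5 -> clock=16. purged={c.com}
Op 6: insert d.com -> 10.0.0.4 (expiry=16+1=17). clock=16
Op 7: insert d.com -> 10.0.0.3 (expiry=16+4=20). clock=16
Op 8: tick 1 -> clock=17.
Op 9: tick 5 -> clock=22. purged={d.com}
Op 10: tick 1 -> clock=23.
Op 11: insert f.com -> 10.0.0.5 (expiry=23+4=27). clock=23
Op 12: tick 3 -> clock=26.
Final cache (unexpired): {f.com} -> size=1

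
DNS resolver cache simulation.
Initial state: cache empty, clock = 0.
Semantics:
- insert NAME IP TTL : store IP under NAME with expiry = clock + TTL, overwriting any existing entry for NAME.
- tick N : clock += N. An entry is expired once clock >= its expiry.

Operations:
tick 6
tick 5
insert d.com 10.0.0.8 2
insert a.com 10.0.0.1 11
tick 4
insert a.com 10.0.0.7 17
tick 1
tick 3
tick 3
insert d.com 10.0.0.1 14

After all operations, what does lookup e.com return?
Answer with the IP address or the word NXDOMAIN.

Answer: NXDOMAIN

Derivation:
Op 1: tick 6 -> clock=6.
Op 2: tick 5 -> clock=11.
Op 3: insert d.com -> 10.0.0.8 (expiry=11+2=13). clock=11
Op 4: insert a.com -> 10.0.0.1 (expiry=11+11=22). clock=11
Op 5: tick 4 -> clock=15. purged={d.com}
Op 6: insert a.com -> 10.0.0.7 (expiry=15+17=32). clock=15
Op 7: tick 1 -> clock=16.
Op 8: tick 3 -> clock=19.
Op 9: tick 3 -> clock=22.
Op 10: insert d.com -> 10.0.0.1 (expiry=22+14=36). clock=22
lookup e.com: not in cache (expired or never inserted)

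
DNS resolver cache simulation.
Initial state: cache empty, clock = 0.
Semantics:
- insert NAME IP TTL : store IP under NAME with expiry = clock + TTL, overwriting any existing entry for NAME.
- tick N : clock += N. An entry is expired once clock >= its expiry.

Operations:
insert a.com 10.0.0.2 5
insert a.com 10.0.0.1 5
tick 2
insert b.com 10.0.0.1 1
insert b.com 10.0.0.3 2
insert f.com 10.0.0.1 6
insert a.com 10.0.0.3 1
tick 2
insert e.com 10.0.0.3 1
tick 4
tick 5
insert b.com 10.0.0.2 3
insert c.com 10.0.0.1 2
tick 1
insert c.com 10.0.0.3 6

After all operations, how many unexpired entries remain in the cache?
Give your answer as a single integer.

Answer: 2

Derivation:
Op 1: insert a.com -> 10.0.0.2 (expiry=0+5=5). clock=0
Op 2: insert a.com -> 10.0.0.1 (expiry=0+5=5). clock=0
Op 3: tick 2 -> clock=2.
Op 4: insert b.com -> 10.0.0.1 (expiry=2+1=3). clock=2
Op 5: insert b.com -> 10.0.0.3 (expiry=2+2=4). clock=2
Op 6: insert f.com -> 10.0.0.1 (expiry=2+6=8). clock=2
Op 7: insert a.com -> 10.0.0.3 (expiry=2+1=3). clock=2
Op 8: tick 2 -> clock=4. purged={a.com,b.com}
Op 9: insert e.com -> 10.0.0.3 (expiry=4+1=5). clock=4
Op 10: tick 4 -> clock=8. purged={e.com,f.com}
Op 11: tick 5 -> clock=13.
Op 12: insert b.com -> 10.0.0.2 (expiry=13+3=16). clock=13
Op 13: insert c.com -> 10.0.0.1 (expiry=13+2=15). clock=13
Op 14: tick 1 -> clock=14.
Op 15: insert c.com -> 10.0.0.3 (expiry=14+6=20). clock=14
Final cache (unexpired): {b.com,c.com} -> size=2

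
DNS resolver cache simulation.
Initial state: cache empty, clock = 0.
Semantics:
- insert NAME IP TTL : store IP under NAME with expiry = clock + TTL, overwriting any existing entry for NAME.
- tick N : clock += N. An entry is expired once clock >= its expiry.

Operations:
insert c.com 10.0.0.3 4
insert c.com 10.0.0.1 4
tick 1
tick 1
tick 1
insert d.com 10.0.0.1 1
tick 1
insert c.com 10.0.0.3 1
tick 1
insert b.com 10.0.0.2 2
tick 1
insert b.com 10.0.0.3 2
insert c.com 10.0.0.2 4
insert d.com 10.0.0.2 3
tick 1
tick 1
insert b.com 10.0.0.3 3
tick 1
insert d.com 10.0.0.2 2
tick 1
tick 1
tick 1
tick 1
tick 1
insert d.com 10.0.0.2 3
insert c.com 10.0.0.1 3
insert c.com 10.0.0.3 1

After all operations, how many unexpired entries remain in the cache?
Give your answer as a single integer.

Op 1: insert c.com -> 10.0.0.3 (expiry=0+4=4). clock=0
Op 2: insert c.com -> 10.0.0.1 (expiry=0+4=4). clock=0
Op 3: tick 1 -> clock=1.
Op 4: tick 1 -> clock=2.
Op 5: tick 1 -> clock=3.
Op 6: insert d.com -> 10.0.0.1 (expiry=3+1=4). clock=3
Op 7: tick 1 -> clock=4. purged={c.com,d.com}
Op 8: insert c.com -> 10.0.0.3 (expiry=4+1=5). clock=4
Op 9: tick 1 -> clock=5. purged={c.com}
Op 10: insert b.com -> 10.0.0.2 (expiry=5+2=7). clock=5
Op 11: tick 1 -> clock=6.
Op 12: insert b.com -> 10.0.0.3 (expiry=6+2=8). clock=6
Op 13: insert c.com -> 10.0.0.2 (expiry=6+4=10). clock=6
Op 14: insert d.com -> 10.0.0.2 (expiry=6+3=9). clock=6
Op 15: tick 1 -> clock=7.
Op 16: tick 1 -> clock=8. purged={b.com}
Op 17: insert b.com -> 10.0.0.3 (expiry=8+3=11). clock=8
Op 18: tick 1 -> clock=9. purged={d.com}
Op 19: insert d.com -> 10.0.0.2 (expiry=9+2=11). clock=9
Op 20: tick 1 -> clock=10. purged={c.com}
Op 21: tick 1 -> clock=11. purged={b.com,d.com}
Op 22: tick 1 -> clock=12.
Op 23: tick 1 -> clock=13.
Op 24: tick 1 -> clock=14.
Op 25: insert d.com -> 10.0.0.2 (expiry=14+3=17). clock=14
Op 26: insert c.com -> 10.0.0.1 (expiry=14+3=17). clock=14
Op 27: insert c.com -> 10.0.0.3 (expiry=14+1=15). clock=14
Final cache (unexpired): {c.com,d.com} -> size=2

Answer: 2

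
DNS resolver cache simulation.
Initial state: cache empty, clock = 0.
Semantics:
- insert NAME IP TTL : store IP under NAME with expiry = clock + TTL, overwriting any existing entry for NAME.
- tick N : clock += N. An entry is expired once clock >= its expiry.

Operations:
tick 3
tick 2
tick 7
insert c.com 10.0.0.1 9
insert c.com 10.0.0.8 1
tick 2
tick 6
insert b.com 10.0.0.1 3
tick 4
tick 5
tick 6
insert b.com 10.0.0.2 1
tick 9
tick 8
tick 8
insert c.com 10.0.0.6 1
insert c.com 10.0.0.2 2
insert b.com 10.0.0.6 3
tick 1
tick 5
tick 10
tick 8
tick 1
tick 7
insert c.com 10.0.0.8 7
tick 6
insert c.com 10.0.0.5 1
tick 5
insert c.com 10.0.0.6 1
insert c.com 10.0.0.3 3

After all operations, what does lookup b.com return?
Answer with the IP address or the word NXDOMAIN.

Op 1: tick 3 -> clock=3.
Op 2: tick 2 -> clock=5.
Op 3: tick 7 -> clock=12.
Op 4: insert c.com -> 10.0.0.1 (expiry=12+9=21). clock=12
Op 5: insert c.com -> 10.0.0.8 (expiry=12+1=13). clock=12
Op 6: tick 2 -> clock=14. purged={c.com}
Op 7: tick 6 -> clock=20.
Op 8: insert b.com -> 10.0.0.1 (expiry=20+3=23). clock=20
Op 9: tick 4 -> clock=24. purged={b.com}
Op 10: tick 5 -> clock=29.
Op 11: tick 6 -> clock=35.
Op 12: insert b.com -> 10.0.0.2 (expiry=35+1=36). clock=35
Op 13: tick 9 -> clock=44. purged={b.com}
Op 14: tick 8 -> clock=52.
Op 15: tick 8 -> clock=60.
Op 16: insert c.com -> 10.0.0.6 (expiry=60+1=61). clock=60
Op 17: insert c.com -> 10.0.0.2 (expiry=60+2=62). clock=60
Op 18: insert b.com -> 10.0.0.6 (expiry=60+3=63). clock=60
Op 19: tick 1 -> clock=61.
Op 20: tick 5 -> clock=66. purged={b.com,c.com}
Op 21: tick 10 -> clock=76.
Op 22: tick 8 -> clock=84.
Op 23: tick 1 -> clock=85.
Op 24: tick 7 -> clock=92.
Op 25: insert c.com -> 10.0.0.8 (expiry=92+7=99). clock=92
Op 26: tick 6 -> clock=98.
Op 27: insert c.com -> 10.0.0.5 (expiry=98+1=99). clock=98
Op 28: tick 5 -> clock=103. purged={c.com}
Op 29: insert c.com -> 10.0.0.6 (expiry=103+1=104). clock=103
Op 30: insert c.com -> 10.0.0.3 (expiry=103+3=106). clock=103
lookup b.com: not in cache (expired or never inserted)

Answer: NXDOMAIN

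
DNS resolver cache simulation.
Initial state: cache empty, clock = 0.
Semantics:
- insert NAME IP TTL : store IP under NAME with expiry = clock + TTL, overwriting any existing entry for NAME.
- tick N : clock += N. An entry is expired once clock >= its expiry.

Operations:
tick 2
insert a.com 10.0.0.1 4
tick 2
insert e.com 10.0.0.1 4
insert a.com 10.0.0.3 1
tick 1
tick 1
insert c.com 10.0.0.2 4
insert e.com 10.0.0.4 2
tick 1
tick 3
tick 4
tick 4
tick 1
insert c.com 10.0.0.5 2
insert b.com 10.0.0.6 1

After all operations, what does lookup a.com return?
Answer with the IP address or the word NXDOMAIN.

Answer: NXDOMAIN

Derivation:
Op 1: tick 2 -> clock=2.
Op 2: insert a.com -> 10.0.0.1 (expiry=2+4=6). clock=2
Op 3: tick 2 -> clock=4.
Op 4: insert e.com -> 10.0.0.1 (expiry=4+4=8). clock=4
Op 5: insert a.com -> 10.0.0.3 (expiry=4+1=5). clock=4
Op 6: tick 1 -> clock=5. purged={a.com}
Op 7: tick 1 -> clock=6.
Op 8: insert c.com -> 10.0.0.2 (expiry=6+4=10). clock=6
Op 9: insert e.com -> 10.0.0.4 (expiry=6+2=8). clock=6
Op 10: tick 1 -> clock=7.
Op 11: tick 3 -> clock=10. purged={c.com,e.com}
Op 12: tick 4 -> clock=14.
Op 13: tick 4 -> clock=18.
Op 14: tick 1 -> clock=19.
Op 15: insert c.com -> 10.0.0.5 (expiry=19+2=21). clock=19
Op 16: insert b.com -> 10.0.0.6 (expiry=19+1=20). clock=19
lookup a.com: not in cache (expired or never inserted)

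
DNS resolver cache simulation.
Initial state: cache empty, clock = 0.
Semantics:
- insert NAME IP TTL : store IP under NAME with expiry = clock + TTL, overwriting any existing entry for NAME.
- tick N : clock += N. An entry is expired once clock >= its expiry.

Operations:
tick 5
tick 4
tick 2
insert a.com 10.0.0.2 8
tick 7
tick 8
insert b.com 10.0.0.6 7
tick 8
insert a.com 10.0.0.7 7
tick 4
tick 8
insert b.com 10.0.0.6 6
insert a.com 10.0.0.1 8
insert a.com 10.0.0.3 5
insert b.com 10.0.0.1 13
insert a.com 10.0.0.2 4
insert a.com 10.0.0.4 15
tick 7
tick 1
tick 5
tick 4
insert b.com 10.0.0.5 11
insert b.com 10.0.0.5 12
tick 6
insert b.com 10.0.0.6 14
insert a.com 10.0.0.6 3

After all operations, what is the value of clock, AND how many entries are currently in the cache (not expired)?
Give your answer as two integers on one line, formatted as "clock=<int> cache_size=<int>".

Op 1: tick 5 -> clock=5.
Op 2: tick 4 -> clock=9.
Op 3: tick 2 -> clock=11.
Op 4: insert a.com -> 10.0.0.2 (expiry=11+8=19). clock=11
Op 5: tick 7 -> clock=18.
Op 6: tick 8 -> clock=26. purged={a.com}
Op 7: insert b.com -> 10.0.0.6 (expiry=26+7=33). clock=26
Op 8: tick 8 -> clock=34. purged={b.com}
Op 9: insert a.com -> 10.0.0.7 (expiry=34+7=41). clock=34
Op 10: tick 4 -> clock=38.
Op 11: tick 8 -> clock=46. purged={a.com}
Op 12: insert b.com -> 10.0.0.6 (expiry=46+6=52). clock=46
Op 13: insert a.com -> 10.0.0.1 (expiry=46+8=54). clock=46
Op 14: insert a.com -> 10.0.0.3 (expiry=46+5=51). clock=46
Op 15: insert b.com -> 10.0.0.1 (expiry=46+13=59). clock=46
Op 16: insert a.com -> 10.0.0.2 (expiry=46+4=50). clock=46
Op 17: insert a.com -> 10.0.0.4 (expiry=46+15=61). clock=46
Op 18: tick 7 -> clock=53.
Op 19: tick 1 -> clock=54.
Op 20: tick 5 -> clock=59. purged={b.com}
Op 21: tick 4 -> clock=63. purged={a.com}
Op 22: insert b.com -> 10.0.0.5 (expiry=63+11=74). clock=63
Op 23: insert b.com -> 10.0.0.5 (expiry=63+12=75). clock=63
Op 24: tick 6 -> clock=69.
Op 25: insert b.com -> 10.0.0.6 (expiry=69+14=83). clock=69
Op 26: insert a.com -> 10.0.0.6 (expiry=69+3=72). clock=69
Final clock = 69
Final cache (unexpired): {a.com,b.com} -> size=2

Answer: clock=69 cache_size=2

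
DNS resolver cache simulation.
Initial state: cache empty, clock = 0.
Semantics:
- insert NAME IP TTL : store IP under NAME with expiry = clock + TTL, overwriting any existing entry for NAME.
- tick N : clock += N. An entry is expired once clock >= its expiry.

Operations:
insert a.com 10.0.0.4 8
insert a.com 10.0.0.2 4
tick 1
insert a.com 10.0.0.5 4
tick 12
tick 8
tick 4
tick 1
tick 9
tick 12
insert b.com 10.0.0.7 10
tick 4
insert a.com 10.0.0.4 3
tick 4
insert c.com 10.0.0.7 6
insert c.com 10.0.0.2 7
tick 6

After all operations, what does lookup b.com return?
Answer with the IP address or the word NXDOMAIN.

Answer: NXDOMAIN

Derivation:
Op 1: insert a.com -> 10.0.0.4 (expiry=0+8=8). clock=0
Op 2: insert a.com -> 10.0.0.2 (expiry=0+4=4). clock=0
Op 3: tick 1 -> clock=1.
Op 4: insert a.com -> 10.0.0.5 (expiry=1+4=5). clock=1
Op 5: tick 12 -> clock=13. purged={a.com}
Op 6: tick 8 -> clock=21.
Op 7: tick 4 -> clock=25.
Op 8: tick 1 -> clock=26.
Op 9: tick 9 -> clock=35.
Op 10: tick 12 -> clock=47.
Op 11: insert b.com -> 10.0.0.7 (expiry=47+10=57). clock=47
Op 12: tick 4 -> clock=51.
Op 13: insert a.com -> 10.0.0.4 (expiry=51+3=54). clock=51
Op 14: tick 4 -> clock=55. purged={a.com}
Op 15: insert c.com -> 10.0.0.7 (expiry=55+6=61). clock=55
Op 16: insert c.com -> 10.0.0.2 (expiry=55+7=62). clock=55
Op 17: tick 6 -> clock=61. purged={b.com}
lookup b.com: not in cache (expired or never inserted)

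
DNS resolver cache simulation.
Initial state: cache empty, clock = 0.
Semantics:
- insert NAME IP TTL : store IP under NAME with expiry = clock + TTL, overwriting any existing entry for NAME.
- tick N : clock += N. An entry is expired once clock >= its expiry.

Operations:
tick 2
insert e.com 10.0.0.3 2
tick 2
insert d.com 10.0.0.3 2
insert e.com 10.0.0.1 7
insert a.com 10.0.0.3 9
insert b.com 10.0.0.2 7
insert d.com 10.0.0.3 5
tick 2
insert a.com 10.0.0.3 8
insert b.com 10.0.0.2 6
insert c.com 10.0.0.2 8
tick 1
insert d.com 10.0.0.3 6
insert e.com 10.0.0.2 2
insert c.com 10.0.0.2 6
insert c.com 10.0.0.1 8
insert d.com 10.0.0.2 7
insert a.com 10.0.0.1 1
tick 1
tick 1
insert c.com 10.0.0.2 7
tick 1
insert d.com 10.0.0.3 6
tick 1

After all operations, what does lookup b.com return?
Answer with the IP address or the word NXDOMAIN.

Op 1: tick 2 -> clock=2.
Op 2: insert e.com -> 10.0.0.3 (expiry=2+2=4). clock=2
Op 3: tick 2 -> clock=4. purged={e.com}
Op 4: insert d.com -> 10.0.0.3 (expiry=4+2=6). clock=4
Op 5: insert e.com -> 10.0.0.1 (expiry=4+7=11). clock=4
Op 6: insert a.com -> 10.0.0.3 (expiry=4+9=13). clock=4
Op 7: insert b.com -> 10.0.0.2 (expiry=4+7=11). clock=4
Op 8: insert d.com -> 10.0.0.3 (expiry=4+5=9). clock=4
Op 9: tick 2 -> clock=6.
Op 10: insert a.com -> 10.0.0.3 (expiry=6+8=14). clock=6
Op 11: insert b.com -> 10.0.0.2 (expiry=6+6=12). clock=6
Op 12: insert c.com -> 10.0.0.2 (expiry=6+8=14). clock=6
Op 13: tick 1 -> clock=7.
Op 14: insert d.com -> 10.0.0.3 (expiry=7+6=13). clock=7
Op 15: insert e.com -> 10.0.0.2 (expiry=7+2=9). clock=7
Op 16: insert c.com -> 10.0.0.2 (expiry=7+6=13). clock=7
Op 17: insert c.com -> 10.0.0.1 (expiry=7+8=15). clock=7
Op 18: insert d.com -> 10.0.0.2 (expiry=7+7=14). clock=7
Op 19: insert a.com -> 10.0.0.1 (expiry=7+1=8). clock=7
Op 20: tick 1 -> clock=8. purged={a.com}
Op 21: tick 1 -> clock=9. purged={e.com}
Op 22: insert c.com -> 10.0.0.2 (expiry=9+7=16). clock=9
Op 23: tick 1 -> clock=10.
Op 24: insert d.com -> 10.0.0.3 (expiry=10+6=16). clock=10
Op 25: tick 1 -> clock=11.
lookup b.com: present, ip=10.0.0.2 expiry=12 > clock=11

Answer: 10.0.0.2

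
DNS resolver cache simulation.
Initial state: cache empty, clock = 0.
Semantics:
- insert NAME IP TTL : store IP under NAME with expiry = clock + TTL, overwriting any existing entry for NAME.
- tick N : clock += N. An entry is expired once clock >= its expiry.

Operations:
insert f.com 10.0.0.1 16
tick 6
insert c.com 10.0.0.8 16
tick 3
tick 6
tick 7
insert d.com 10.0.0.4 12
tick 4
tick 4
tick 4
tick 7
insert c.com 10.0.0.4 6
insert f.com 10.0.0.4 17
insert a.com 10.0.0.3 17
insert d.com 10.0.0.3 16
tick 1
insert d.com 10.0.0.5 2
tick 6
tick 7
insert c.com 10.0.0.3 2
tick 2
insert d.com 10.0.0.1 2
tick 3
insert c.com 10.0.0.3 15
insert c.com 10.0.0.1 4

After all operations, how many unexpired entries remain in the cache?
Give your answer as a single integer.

Answer: 1

Derivation:
Op 1: insert f.com -> 10.0.0.1 (expiry=0+16=16). clock=0
Op 2: tick 6 -> clock=6.
Op 3: insert c.com -> 10.0.0.8 (expiry=6+16=22). clock=6
Op 4: tick 3 -> clock=9.
Op 5: tick 6 -> clock=15.
Op 6: tick 7 -> clock=22. purged={c.com,f.com}
Op 7: insert d.com -> 10.0.0.4 (expiry=22+12=34). clock=22
Op 8: tick 4 -> clock=26.
Op 9: tick 4 -> clock=30.
Op 10: tick 4 -> clock=34. purged={d.com}
Op 11: tick 7 -> clock=41.
Op 12: insert c.com -> 10.0.0.4 (expiry=41+6=47). clock=41
Op 13: insert f.com -> 10.0.0.4 (expiry=41+17=58). clock=41
Op 14: insert a.com -> 10.0.0.3 (expiry=41+17=58). clock=41
Op 15: insert d.com -> 10.0.0.3 (expiry=41+16=57). clock=41
Op 16: tick 1 -> clock=42.
Op 17: insert d.com -> 10.0.0.5 (expiry=42+2=44). clock=42
Op 18: tick 6 -> clock=48. purged={c.com,d.com}
Op 19: tick 7 -> clock=55.
Op 20: insert c.com -> 10.0.0.3 (expiry=55+2=57). clock=55
Op 21: tick 2 -> clock=57. purged={c.com}
Op 22: insert d.com -> 10.0.0.1 (expiry=57+2=59). clock=57
Op 23: tick 3 -> clock=60. purged={a.com,d.com,f.com}
Op 24: insert c.com -> 10.0.0.3 (expiry=60+15=75). clock=60
Op 25: insert c.com -> 10.0.0.1 (expiry=60+4=64). clock=60
Final cache (unexpired): {c.com} -> size=1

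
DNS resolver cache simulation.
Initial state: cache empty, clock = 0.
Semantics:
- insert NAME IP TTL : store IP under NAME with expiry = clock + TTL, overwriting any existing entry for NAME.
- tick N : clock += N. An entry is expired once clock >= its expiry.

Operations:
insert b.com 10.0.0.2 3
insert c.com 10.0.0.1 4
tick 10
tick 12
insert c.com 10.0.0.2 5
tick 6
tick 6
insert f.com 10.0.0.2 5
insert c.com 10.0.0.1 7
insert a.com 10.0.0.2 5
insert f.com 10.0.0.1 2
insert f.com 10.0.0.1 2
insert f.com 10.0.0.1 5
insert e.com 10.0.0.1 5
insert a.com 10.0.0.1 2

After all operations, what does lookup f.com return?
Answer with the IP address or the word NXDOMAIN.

Answer: 10.0.0.1

Derivation:
Op 1: insert b.com -> 10.0.0.2 (expiry=0+3=3). clock=0
Op 2: insert c.com -> 10.0.0.1 (expiry=0+4=4). clock=0
Op 3: tick 10 -> clock=10. purged={b.com,c.com}
Op 4: tick 12 -> clock=22.
Op 5: insert c.com -> 10.0.0.2 (expiry=22+5=27). clock=22
Op 6: tick 6 -> clock=28. purged={c.com}
Op 7: tick 6 -> clock=34.
Op 8: insert f.com -> 10.0.0.2 (expiry=34+5=39). clock=34
Op 9: insert c.com -> 10.0.0.1 (expiry=34+7=41). clock=34
Op 10: insert a.com -> 10.0.0.2 (expiry=34+5=39). clock=34
Op 11: insert f.com -> 10.0.0.1 (expiry=34+2=36). clock=34
Op 12: insert f.com -> 10.0.0.1 (expiry=34+2=36). clock=34
Op 13: insert f.com -> 10.0.0.1 (expiry=34+5=39). clock=34
Op 14: insert e.com -> 10.0.0.1 (expiry=34+5=39). clock=34
Op 15: insert a.com -> 10.0.0.1 (expiry=34+2=36). clock=34
lookup f.com: present, ip=10.0.0.1 expiry=39 > clock=34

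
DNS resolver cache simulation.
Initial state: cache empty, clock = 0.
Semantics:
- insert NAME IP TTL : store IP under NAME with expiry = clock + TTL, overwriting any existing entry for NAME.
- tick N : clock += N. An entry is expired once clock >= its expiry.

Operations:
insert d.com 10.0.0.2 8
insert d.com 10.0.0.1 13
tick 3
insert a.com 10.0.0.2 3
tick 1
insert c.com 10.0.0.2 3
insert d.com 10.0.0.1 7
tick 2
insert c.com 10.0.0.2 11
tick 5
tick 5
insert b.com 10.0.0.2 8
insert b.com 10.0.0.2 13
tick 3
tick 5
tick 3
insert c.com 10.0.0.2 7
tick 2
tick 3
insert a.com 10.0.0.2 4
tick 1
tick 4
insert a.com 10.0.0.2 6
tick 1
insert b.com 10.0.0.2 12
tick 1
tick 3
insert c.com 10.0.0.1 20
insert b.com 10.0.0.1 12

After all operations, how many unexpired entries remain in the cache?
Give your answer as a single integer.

Answer: 3

Derivation:
Op 1: insert d.com -> 10.0.0.2 (expiry=0+8=8). clock=0
Op 2: insert d.com -> 10.0.0.1 (expiry=0+13=13). clock=0
Op 3: tick 3 -> clock=3.
Op 4: insert a.com -> 10.0.0.2 (expiry=3+3=6). clock=3
Op 5: tick 1 -> clock=4.
Op 6: insert c.com -> 10.0.0.2 (expiry=4+3=7). clock=4
Op 7: insert d.com -> 10.0.0.1 (expiry=4+7=11). clock=4
Op 8: tick 2 -> clock=6. purged={a.com}
Op 9: insert c.com -> 10.0.0.2 (expiry=6+11=17). clock=6
Op 10: tick 5 -> clock=11. purged={d.com}
Op 11: tick 5 -> clock=16.
Op 12: insert b.com -> 10.0.0.2 (expiry=16+8=24). clock=16
Op 13: insert b.com -> 10.0.0.2 (expiry=16+13=29). clock=16
Op 14: tick 3 -> clock=19. purged={c.com}
Op 15: tick 5 -> clock=24.
Op 16: tick 3 -> clock=27.
Op 17: insert c.com -> 10.0.0.2 (expiry=27+7=34). clock=27
Op 18: tick 2 -> clock=29. purged={b.com}
Op 19: tick 3 -> clock=32.
Op 20: insert a.com -> 10.0.0.2 (expiry=32+4=36). clock=32
Op 21: tick 1 -> clock=33.
Op 22: tick 4 -> clock=37. purged={a.com,c.com}
Op 23: insert a.com -> 10.0.0.2 (expiry=37+6=43). clock=37
Op 24: tick 1 -> clock=38.
Op 25: insert b.com -> 10.0.0.2 (expiry=38+12=50). clock=38
Op 26: tick 1 -> clock=39.
Op 27: tick 3 -> clock=42.
Op 28: insert c.com -> 10.0.0.1 (expiry=42+20=62). clock=42
Op 29: insert b.com -> 10.0.0.1 (expiry=42+12=54). clock=42
Final cache (unexpired): {a.com,b.com,c.com} -> size=3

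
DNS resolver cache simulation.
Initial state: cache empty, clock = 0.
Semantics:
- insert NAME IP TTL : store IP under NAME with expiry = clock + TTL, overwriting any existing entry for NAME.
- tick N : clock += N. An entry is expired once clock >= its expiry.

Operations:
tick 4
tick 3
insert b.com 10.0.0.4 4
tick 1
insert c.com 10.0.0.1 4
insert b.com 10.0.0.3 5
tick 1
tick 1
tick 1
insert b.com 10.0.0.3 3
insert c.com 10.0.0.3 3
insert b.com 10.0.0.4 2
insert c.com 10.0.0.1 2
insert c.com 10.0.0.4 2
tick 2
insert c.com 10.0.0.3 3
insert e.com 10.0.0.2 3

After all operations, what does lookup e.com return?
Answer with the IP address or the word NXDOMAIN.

Op 1: tick 4 -> clock=4.
Op 2: tick 3 -> clock=7.
Op 3: insert b.com -> 10.0.0.4 (expiry=7+4=11). clock=7
Op 4: tick 1 -> clock=8.
Op 5: insert c.com -> 10.0.0.1 (expiry=8+4=12). clock=8
Op 6: insert b.com -> 10.0.0.3 (expiry=8+5=13). clock=8
Op 7: tick 1 -> clock=9.
Op 8: tick 1 -> clock=10.
Op 9: tick 1 -> clock=11.
Op 10: insert b.com -> 10.0.0.3 (expiry=11+3=14). clock=11
Op 11: insert c.com -> 10.0.0.3 (expiry=11+3=14). clock=11
Op 12: insert b.com -> 10.0.0.4 (expiry=11+2=13). clock=11
Op 13: insert c.com -> 10.0.0.1 (expiry=11+2=13). clock=11
Op 14: insert c.com -> 10.0.0.4 (expiry=11+2=13). clock=11
Op 15: tick 2 -> clock=13. purged={b.com,c.com}
Op 16: insert c.com -> 10.0.0.3 (expiry=13+3=16). clock=13
Op 17: insert e.com -> 10.0.0.2 (expiry=13+3=16). clock=13
lookup e.com: present, ip=10.0.0.2 expiry=16 > clock=13

Answer: 10.0.0.2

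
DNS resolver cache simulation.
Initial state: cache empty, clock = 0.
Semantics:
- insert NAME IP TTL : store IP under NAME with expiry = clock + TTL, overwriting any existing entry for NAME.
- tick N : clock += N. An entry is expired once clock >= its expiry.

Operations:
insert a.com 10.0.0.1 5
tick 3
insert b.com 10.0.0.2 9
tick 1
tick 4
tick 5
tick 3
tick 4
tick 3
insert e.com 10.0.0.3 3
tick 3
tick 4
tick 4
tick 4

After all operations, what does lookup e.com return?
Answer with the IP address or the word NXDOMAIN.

Answer: NXDOMAIN

Derivation:
Op 1: insert a.com -> 10.0.0.1 (expiry=0+5=5). clock=0
Op 2: tick 3 -> clock=3.
Op 3: insert b.com -> 10.0.0.2 (expiry=3+9=12). clock=3
Op 4: tick 1 -> clock=4.
Op 5: tick 4 -> clock=8. purged={a.com}
Op 6: tick 5 -> clock=13. purged={b.com}
Op 7: tick 3 -> clock=16.
Op 8: tick 4 -> clock=20.
Op 9: tick 3 -> clock=23.
Op 10: insert e.com -> 10.0.0.3 (expiry=23+3=26). clock=23
Op 11: tick 3 -> clock=26. purged={e.com}
Op 12: tick 4 -> clock=30.
Op 13: tick 4 -> clock=34.
Op 14: tick 4 -> clock=38.
lookup e.com: not in cache (expired or never inserted)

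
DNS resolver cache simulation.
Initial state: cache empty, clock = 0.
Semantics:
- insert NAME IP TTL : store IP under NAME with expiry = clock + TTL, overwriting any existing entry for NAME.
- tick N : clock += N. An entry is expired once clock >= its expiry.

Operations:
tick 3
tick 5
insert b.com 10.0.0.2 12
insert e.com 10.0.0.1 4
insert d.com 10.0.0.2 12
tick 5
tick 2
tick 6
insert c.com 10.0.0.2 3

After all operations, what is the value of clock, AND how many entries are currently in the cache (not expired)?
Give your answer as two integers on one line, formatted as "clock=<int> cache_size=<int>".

Op 1: tick 3 -> clock=3.
Op 2: tick 5 -> clock=8.
Op 3: insert b.com -> 10.0.0.2 (expiry=8+12=20). clock=8
Op 4: insert e.com -> 10.0.0.1 (expiry=8+4=12). clock=8
Op 5: insert d.com -> 10.0.0.2 (expiry=8+12=20). clock=8
Op 6: tick 5 -> clock=13. purged={e.com}
Op 7: tick 2 -> clock=15.
Op 8: tick 6 -> clock=21. purged={b.com,d.com}
Op 9: insert c.com -> 10.0.0.2 (expiry=21+3=24). clock=21
Final clock = 21
Final cache (unexpired): {c.com} -> size=1

Answer: clock=21 cache_size=1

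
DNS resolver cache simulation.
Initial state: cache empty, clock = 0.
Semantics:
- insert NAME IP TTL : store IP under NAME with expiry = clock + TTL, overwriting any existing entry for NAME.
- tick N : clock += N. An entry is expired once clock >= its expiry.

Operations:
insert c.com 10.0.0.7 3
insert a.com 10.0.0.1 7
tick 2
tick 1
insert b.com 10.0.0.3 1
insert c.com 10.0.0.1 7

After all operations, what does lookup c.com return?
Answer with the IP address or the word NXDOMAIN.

Answer: 10.0.0.1

Derivation:
Op 1: insert c.com -> 10.0.0.7 (expiry=0+3=3). clock=0
Op 2: insert a.com -> 10.0.0.1 (expiry=0+7=7). clock=0
Op 3: tick 2 -> clock=2.
Op 4: tick 1 -> clock=3. purged={c.com}
Op 5: insert b.com -> 10.0.0.3 (expiry=3+1=4). clock=3
Op 6: insert c.com -> 10.0.0.1 (expiry=3+7=10). clock=3
lookup c.com: present, ip=10.0.0.1 expiry=10 > clock=3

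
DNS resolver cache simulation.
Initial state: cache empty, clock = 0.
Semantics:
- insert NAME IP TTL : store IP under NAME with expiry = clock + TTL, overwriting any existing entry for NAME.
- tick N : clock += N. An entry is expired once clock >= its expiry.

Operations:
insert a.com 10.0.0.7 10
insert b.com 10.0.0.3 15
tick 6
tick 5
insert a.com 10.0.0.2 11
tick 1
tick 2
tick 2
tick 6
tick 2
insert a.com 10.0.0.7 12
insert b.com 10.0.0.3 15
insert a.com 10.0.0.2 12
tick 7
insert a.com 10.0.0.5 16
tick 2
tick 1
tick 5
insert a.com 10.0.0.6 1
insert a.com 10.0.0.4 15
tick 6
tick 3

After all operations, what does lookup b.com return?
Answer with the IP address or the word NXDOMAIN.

Answer: NXDOMAIN

Derivation:
Op 1: insert a.com -> 10.0.0.7 (expiry=0+10=10). clock=0
Op 2: insert b.com -> 10.0.0.3 (expiry=0+15=15). clock=0
Op 3: tick 6 -> clock=6.
Op 4: tick 5 -> clock=11. purged={a.com}
Op 5: insert a.com -> 10.0.0.2 (expiry=11+11=22). clock=11
Op 6: tick 1 -> clock=12.
Op 7: tick 2 -> clock=14.
Op 8: tick 2 -> clock=16. purged={b.com}
Op 9: tick 6 -> clock=22. purged={a.com}
Op 10: tick 2 -> clock=24.
Op 11: insert a.com -> 10.0.0.7 (expiry=24+12=36). clock=24
Op 12: insert b.com -> 10.0.0.3 (expiry=24+15=39). clock=24
Op 13: insert a.com -> 10.0.0.2 (expiry=24+12=36). clock=24
Op 14: tick 7 -> clock=31.
Op 15: insert a.com -> 10.0.0.5 (expiry=31+16=47). clock=31
Op 16: tick 2 -> clock=33.
Op 17: tick 1 -> clock=34.
Op 18: tick 5 -> clock=39. purged={b.com}
Op 19: insert a.com -> 10.0.0.6 (expiry=39+1=40). clock=39
Op 20: insert a.com -> 10.0.0.4 (expiry=39+15=54). clock=39
Op 21: tick 6 -> clock=45.
Op 22: tick 3 -> clock=48.
lookup b.com: not in cache (expired or never inserted)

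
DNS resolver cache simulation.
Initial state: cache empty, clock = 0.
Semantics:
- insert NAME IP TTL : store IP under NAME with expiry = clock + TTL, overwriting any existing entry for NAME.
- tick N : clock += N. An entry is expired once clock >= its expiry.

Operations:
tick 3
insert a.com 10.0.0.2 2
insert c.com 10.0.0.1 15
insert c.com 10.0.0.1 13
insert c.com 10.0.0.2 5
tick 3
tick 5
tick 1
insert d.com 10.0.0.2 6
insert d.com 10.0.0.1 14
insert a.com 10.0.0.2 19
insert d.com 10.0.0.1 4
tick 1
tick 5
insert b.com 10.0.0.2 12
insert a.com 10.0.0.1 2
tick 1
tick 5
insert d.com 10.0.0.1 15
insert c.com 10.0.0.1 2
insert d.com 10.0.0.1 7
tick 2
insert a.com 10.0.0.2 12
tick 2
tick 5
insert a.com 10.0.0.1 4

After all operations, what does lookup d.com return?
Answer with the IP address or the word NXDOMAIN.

Op 1: tick 3 -> clock=3.
Op 2: insert a.com -> 10.0.0.2 (expiry=3+2=5). clock=3
Op 3: insert c.com -> 10.0.0.1 (expiry=3+15=18). clock=3
Op 4: insert c.com -> 10.0.0.1 (expiry=3+13=16). clock=3
Op 5: insert c.com -> 10.0.0.2 (expiry=3+5=8). clock=3
Op 6: tick 3 -> clock=6. purged={a.com}
Op 7: tick 5 -> clock=11. purged={c.com}
Op 8: tick 1 -> clock=12.
Op 9: insert d.com -> 10.0.0.2 (expiry=12+6=18). clock=12
Op 10: insert d.com -> 10.0.0.1 (expiry=12+14=26). clock=12
Op 11: insert a.com -> 10.0.0.2 (expiry=12+19=31). clock=12
Op 12: insert d.com -> 10.0.0.1 (expiry=12+4=16). clock=12
Op 13: tick 1 -> clock=13.
Op 14: tick 5 -> clock=18. purged={d.com}
Op 15: insert b.com -> 10.0.0.2 (expiry=18+12=30). clock=18
Op 16: insert a.com -> 10.0.0.1 (expiry=18+2=20). clock=18
Op 17: tick 1 -> clock=19.
Op 18: tick 5 -> clock=24. purged={a.com}
Op 19: insert d.com -> 10.0.0.1 (expiry=24+15=39). clock=24
Op 20: insert c.com -> 10.0.0.1 (expiry=24+2=26). clock=24
Op 21: insert d.com -> 10.0.0.1 (expiry=24+7=31). clock=24
Op 22: tick 2 -> clock=26. purged={c.com}
Op 23: insert a.com -> 10.0.0.2 (expiry=26+12=38). clock=26
Op 24: tick 2 -> clock=28.
Op 25: tick 5 -> clock=33. purged={b.com,d.com}
Op 26: insert a.com -> 10.0.0.1 (expiry=33+4=37). clock=33
lookup d.com: not in cache (expired or never inserted)

Answer: NXDOMAIN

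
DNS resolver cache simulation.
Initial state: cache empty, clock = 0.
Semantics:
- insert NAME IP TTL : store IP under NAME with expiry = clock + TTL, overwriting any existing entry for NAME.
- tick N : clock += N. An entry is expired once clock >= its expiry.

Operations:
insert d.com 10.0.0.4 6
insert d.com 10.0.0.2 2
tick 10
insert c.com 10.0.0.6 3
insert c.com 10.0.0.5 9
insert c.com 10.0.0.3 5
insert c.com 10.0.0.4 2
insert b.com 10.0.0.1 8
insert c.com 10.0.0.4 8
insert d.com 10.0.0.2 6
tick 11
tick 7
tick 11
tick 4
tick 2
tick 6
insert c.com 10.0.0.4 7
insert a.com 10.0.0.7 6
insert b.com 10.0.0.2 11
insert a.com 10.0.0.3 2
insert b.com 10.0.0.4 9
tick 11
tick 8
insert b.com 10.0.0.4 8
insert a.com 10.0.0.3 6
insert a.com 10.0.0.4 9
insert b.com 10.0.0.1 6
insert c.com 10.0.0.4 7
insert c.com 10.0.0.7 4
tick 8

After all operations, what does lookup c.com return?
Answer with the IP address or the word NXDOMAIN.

Op 1: insert d.com -> 10.0.0.4 (expiry=0+6=6). clock=0
Op 2: insert d.com -> 10.0.0.2 (expiry=0+2=2). clock=0
Op 3: tick 10 -> clock=10. purged={d.com}
Op 4: insert c.com -> 10.0.0.6 (expiry=10+3=13). clock=10
Op 5: insert c.com -> 10.0.0.5 (expiry=10+9=19). clock=10
Op 6: insert c.com -> 10.0.0.3 (expiry=10+5=15). clock=10
Op 7: insert c.com -> 10.0.0.4 (expiry=10+2=12). clock=10
Op 8: insert b.com -> 10.0.0.1 (expiry=10+8=18). clock=10
Op 9: insert c.com -> 10.0.0.4 (expiry=10+8=18). clock=10
Op 10: insert d.com -> 10.0.0.2 (expiry=10+6=16). clock=10
Op 11: tick 11 -> clock=21. purged={b.com,c.com,d.com}
Op 12: tick 7 -> clock=28.
Op 13: tick 11 -> clock=39.
Op 14: tick 4 -> clock=43.
Op 15: tick 2 -> clock=45.
Op 16: tick 6 -> clock=51.
Op 17: insert c.com -> 10.0.0.4 (expiry=51+7=58). clock=51
Op 18: insert a.com -> 10.0.0.7 (expiry=51+6=57). clock=51
Op 19: insert b.com -> 10.0.0.2 (expiry=51+11=62). clock=51
Op 20: insert a.com -> 10.0.0.3 (expiry=51+2=53). clock=51
Op 21: insert b.com -> 10.0.0.4 (expiry=51+9=60). clock=51
Op 22: tick 11 -> clock=62. purged={a.com,b.com,c.com}
Op 23: tick 8 -> clock=70.
Op 24: insert b.com -> 10.0.0.4 (expiry=70+8=78). clock=70
Op 25: insert a.com -> 10.0.0.3 (expiry=70+6=76). clock=70
Op 26: insert a.com -> 10.0.0.4 (expiry=70+9=79). clock=70
Op 27: insert b.com -> 10.0.0.1 (expiry=70+6=76). clock=70
Op 28: insert c.com -> 10.0.0.4 (expiry=70+7=77). clock=70
Op 29: insert c.com -> 10.0.0.7 (expiry=70+4=74). clock=70
Op 30: tick 8 -> clock=78. purged={b.com,c.com}
lookup c.com: not in cache (expired or never inserted)

Answer: NXDOMAIN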